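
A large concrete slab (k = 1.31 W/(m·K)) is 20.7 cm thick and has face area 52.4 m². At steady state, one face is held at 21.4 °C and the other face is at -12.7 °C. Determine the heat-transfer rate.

Q = kA·ΔT/L = 1.31 × 52.4 × |21.4 °C − -12.7 °C| / 0.207 = 11300 W

Q = 11300 W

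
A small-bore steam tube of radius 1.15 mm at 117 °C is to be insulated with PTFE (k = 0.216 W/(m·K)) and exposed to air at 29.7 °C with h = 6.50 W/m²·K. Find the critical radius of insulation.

r_cr = 3.32 cm

For a cylinder, r_cr = k_ins/h = 0.216/6.50 = 0.0332 m = 3.32 cm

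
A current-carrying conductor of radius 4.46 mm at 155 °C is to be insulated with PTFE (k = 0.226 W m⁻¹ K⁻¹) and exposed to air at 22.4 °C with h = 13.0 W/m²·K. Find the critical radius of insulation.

For a cylinder, r_cr = k_ins/h = 0.226/13.0 = 0.0174 m = 1.74 cm

r_cr = 1.74 cm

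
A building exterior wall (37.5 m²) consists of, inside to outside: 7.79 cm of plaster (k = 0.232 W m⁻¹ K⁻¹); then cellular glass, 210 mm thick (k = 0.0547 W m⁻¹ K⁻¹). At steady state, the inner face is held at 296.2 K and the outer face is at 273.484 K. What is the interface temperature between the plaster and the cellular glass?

Treat each layer as a resistance in series:
  R_plaster = L/(kA) = 0.0779/(0.232·37.5) = 0.008954 K/W
  R_cellular glass = L/(kA) = 0.210/(0.0547·37.5) = 0.1024 K/W
ΣR = 0.008954 + 0.1024 = 0.1114 K/W
Q = ΔT/ΣR = (296.2 K − 273.484 K)/0.1114 = 203.9 W
From the inner boundary to the plaster/cellular glass interface, ΣR_partial = 0.008954 K/W.
T_interface = T_in − Q·ΣR_partial = 296.2 K − (203.9)(0.008954) = 294.4 K

T = 294.4 K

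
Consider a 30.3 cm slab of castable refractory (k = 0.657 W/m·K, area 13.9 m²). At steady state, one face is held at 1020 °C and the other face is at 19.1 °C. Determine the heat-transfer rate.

Q = kA·ΔT/L = 0.657 × 13.9 × |1020 °C − 19.1 °C| / 0.303 = 30200 W

Q = 30200 W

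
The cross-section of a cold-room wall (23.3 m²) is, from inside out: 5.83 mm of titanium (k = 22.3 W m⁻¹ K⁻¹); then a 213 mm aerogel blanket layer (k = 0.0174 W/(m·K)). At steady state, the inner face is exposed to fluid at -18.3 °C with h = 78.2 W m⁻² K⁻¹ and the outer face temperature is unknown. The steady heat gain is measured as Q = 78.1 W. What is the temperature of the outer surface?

Sum the resistances:
  R_conv,in = 1/(hA) = 1/(78.2·23.3) = 5.488×10^-4 K/W
  R_titanium = L/(kA) = 0.00583/(22.3·23.3) = 1.122×10^-5 K/W
  R_aerogel blanket = L/(kA) = 0.213/(0.0174·23.3) = 0.5254 K/W
ΣR = 0.5259 K/W
ΔT = Q·ΣR = 78.1 × 0.5259 = 41.07 K
Heat flows inward, so T_out = T_in + ΔT = -18.3 + 41.07 = 22.8 °C

T_out = 22.8 °C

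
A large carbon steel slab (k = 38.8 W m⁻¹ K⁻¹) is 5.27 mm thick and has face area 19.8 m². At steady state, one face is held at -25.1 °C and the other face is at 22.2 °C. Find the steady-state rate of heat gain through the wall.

Q = kA·ΔT/L = 38.8 × 19.8 × |-25.1 °C − 22.2 °C| / 0.00527 = 6.90×10^6 W

Q = 6.90×10^6 W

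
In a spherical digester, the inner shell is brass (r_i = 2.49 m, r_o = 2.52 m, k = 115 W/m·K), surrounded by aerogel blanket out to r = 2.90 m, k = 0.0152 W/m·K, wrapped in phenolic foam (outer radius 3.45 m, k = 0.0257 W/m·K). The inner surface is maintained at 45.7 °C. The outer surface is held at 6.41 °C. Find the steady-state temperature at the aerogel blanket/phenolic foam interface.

T = 21.5 °C

Series thermal resistances, inner to outer:
  R_brass = (1/2.49 − 1/2.52)/(4πk) = 0.004781/(4π·115) = 3.308×10^-6 K/W
  R_aerogel blanket = (1/2.52 − 1/2.90)/(4πk) = 0.05200/(4π·0.0152) = 0.2722 K/W
  R_phenolic foam = (1/2.90 − 1/3.45)/(4πk) = 0.05497/(4π·0.0257) = 0.1702 K/W
ΣR = 3.308×10^-6 + 0.2722 + 0.1702 = 0.4424 K/W
Q = ΔT/ΣR = (45.7 °C − 6.41 °C)/0.4424 = 88.81 W
From the inner boundary to the aerogel blanket/phenolic foam interface, ΣR_partial = 0.2722 K/W.
T_interface = T_in − Q·ΣR_partial = 45.7 °C − (88.81)(0.2722) = 21.5 °C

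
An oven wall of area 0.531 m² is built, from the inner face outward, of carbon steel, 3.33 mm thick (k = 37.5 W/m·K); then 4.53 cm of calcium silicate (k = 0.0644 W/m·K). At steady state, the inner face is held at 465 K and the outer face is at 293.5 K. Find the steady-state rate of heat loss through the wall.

Q = 129 W

Treat each layer as a resistance in series:
  R_carbon steel = L/(kA) = 0.00333/(37.5·0.531) = 1.672×10^-4 K/W
  R_calcium silicate = L/(kA) = 0.0453/(0.0644·0.531) = 1.325 K/W
ΣR = 1.672×10^-4 + 1.325 = 1.325 K/W
Q = ΔT/ΣR = (465 K − 293.5 K)/1.325 = 129 W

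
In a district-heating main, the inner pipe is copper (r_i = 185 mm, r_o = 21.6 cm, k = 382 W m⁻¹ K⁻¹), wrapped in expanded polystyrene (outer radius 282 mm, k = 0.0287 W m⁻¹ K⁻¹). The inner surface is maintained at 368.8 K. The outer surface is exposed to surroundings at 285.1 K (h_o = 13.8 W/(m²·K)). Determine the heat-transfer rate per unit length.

Q' = 55.1 W/m

Series thermal resistances, inner to outer:
  R'_copper = ln(0.216/0.185)/(2πk) = 0.1549/(2π·382) = 6.455×10^-5 m·K/W
  R'_expanded polystyrene = ln(0.282/0.216)/(2πk) = 0.2666/(2π·0.0287) = 1.479 m·K/W
  R'_conv,out = 1/(2πr h) = 1/(2π·0.282·13.8) = 0.04090 m·K/W
ΣR = 6.455×10^-5 + 1.479 + 0.04090 = 1.520 m·K/W
Q' = ΔT/ΣR = (368.8 K − 285.1 K)/1.520 = 55.1 W/m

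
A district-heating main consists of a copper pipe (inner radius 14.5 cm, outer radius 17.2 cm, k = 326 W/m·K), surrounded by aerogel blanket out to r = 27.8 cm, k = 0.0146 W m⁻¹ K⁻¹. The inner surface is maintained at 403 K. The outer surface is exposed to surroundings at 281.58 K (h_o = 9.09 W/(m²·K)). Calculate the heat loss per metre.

Treat each layer as a resistance in series:
  R'_copper = ln(0.172/0.145)/(2πk) = 0.1708/(2π·326) = 8.337×10^-5 m·K/W
  R'_aerogel blanket = ln(0.278/0.172)/(2πk) = 0.4801/(2π·0.0146) = 5.234 m·K/W
  R'_conv,out = 1/(2πr h) = 1/(2π·0.278·9.09) = 0.06298 m·K/W
ΣR = 8.337×10^-5 + 5.234 + 0.06298 = 5.297 m·K/W
Q' = ΔT/ΣR = (403 K − 281.58 K)/5.297 = 22.9 W/m

Q' = 22.9 W/m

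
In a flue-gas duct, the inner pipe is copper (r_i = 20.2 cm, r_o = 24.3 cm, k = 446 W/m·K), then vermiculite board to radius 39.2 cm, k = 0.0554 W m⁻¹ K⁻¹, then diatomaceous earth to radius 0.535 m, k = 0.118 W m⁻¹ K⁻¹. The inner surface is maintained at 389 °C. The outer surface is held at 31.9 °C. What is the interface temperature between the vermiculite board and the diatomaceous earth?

T = 115 °C

Treat each layer as a resistance in series:
  R'_copper = ln(0.243/0.202)/(2πk) = 0.1848/(2π·446) = 6.594×10^-5 m·K/W
  R'_vermiculite board = ln(0.392/0.243)/(2πk) = 0.4782/(2π·0.0554) = 1.374 m·K/W
  R'_diatomaceous earth = ln(0.535/0.392)/(2πk) = 0.3110/(2π·0.118) = 0.4195 m·K/W
ΣR = 6.594×10^-5 + 1.374 + 0.4195 = 1.794 m·K/W
Q' = ΔT/ΣR = (389 °C − 31.9 °C)/1.794 = 199.1 W/m
From the inner boundary to the vermiculite board/diatomaceous earth interface, ΣR_partial = 1.374 m·K/W.
T_interface = T_in − Q'·ΣR_partial = 389 °C − (199.1)(1.374) = 115 °C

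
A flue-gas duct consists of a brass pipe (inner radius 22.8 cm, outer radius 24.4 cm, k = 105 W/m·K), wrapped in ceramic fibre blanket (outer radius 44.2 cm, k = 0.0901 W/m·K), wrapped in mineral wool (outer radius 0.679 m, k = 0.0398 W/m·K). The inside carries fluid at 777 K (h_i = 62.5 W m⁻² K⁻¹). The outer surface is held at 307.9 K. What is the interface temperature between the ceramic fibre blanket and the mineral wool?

T = 598 K

Treat each layer as a resistance in series:
  R'_conv,in = 1/(2πr h) = 1/(2π·0.228·62.5) = 0.01117 m·K/W
  R'_brass = ln(0.244/0.228)/(2πk) = 0.06782/(2π·105) = 1.028×10^-4 m·K/W
  R'_ceramic fibre blanket = ln(0.442/0.244)/(2πk) = 0.5941/(2π·0.0901) = 1.050 m·K/W
  R'_mineral wool = ln(0.679/0.442)/(2πk) = 0.4293/(2π·0.0398) = 1.717 m·K/W
ΣR = 0.01117 + 1.028×10^-4 + 1.050 + 1.717 = 2.778 m·K/W
Q' = ΔT/ΣR = (777 K − 307.9 K)/2.778 = 168.9 W/m
From the inner boundary to the ceramic fibre blanket/mineral wool interface, ΣR_partial = 1.061 m·K/W.
T_interface = T_in − Q'·ΣR_partial = 777 K − (168.9)(1.061) = 598 K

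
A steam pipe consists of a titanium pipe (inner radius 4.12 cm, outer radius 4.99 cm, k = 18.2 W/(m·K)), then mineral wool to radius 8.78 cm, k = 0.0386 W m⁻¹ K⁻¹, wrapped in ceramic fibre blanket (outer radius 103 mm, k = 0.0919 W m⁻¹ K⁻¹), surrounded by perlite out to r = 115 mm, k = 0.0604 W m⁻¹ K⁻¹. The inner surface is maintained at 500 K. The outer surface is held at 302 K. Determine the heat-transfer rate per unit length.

Q' = 68.3 W/m

Treat each layer as a resistance in series:
  R'_titanium = ln(0.0499/0.0412)/(2πk) = 0.1916/(2π·18.2) = 0.001675 m·K/W
  R'_mineral wool = ln(0.0878/0.0499)/(2πk) = 0.5650/(2π·0.0386) = 2.330 m·K/W
  R'_ceramic fibre blanket = ln(0.103/0.0878)/(2πk) = 0.1597/(2π·0.0919) = 0.2765 m·K/W
  R'_perlite = ln(0.115/0.103)/(2πk) = 0.1102/(2π·0.0604) = 0.2904 m·K/W
ΣR = 0.001675 + 2.330 + 0.2765 + 0.2904 = 2.899 m·K/W
Q' = ΔT/ΣR = (500 K − 302 K)/2.899 = 68.3 W/m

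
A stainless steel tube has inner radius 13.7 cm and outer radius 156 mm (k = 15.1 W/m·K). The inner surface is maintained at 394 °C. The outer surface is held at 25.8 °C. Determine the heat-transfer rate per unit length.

Q' = 269 kW/m

Q' = 2πk·ΔT/ln(r₂/r₁) = 2π × 15.1 × 368.2 / ln(0.156/0.137) = 2.69×10^5 W/m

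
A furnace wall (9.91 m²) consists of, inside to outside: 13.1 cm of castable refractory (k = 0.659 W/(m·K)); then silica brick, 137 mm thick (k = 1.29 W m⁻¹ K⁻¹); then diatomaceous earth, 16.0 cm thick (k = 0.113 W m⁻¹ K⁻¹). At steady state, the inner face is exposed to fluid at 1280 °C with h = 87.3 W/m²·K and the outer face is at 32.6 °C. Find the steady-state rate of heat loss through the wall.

Resistance network (inner→outer):
  R_conv,in = 1/(hA) = 1/(87.3·9.91) = 0.001156 K/W
  R_castable refractory = L/(kA) = 0.131/(0.659·9.91) = 0.02006 K/W
  R_silica brick = L/(kA) = 0.137/(1.29·9.91) = 0.01072 K/W
  R_diatomaceous earth = L/(kA) = 0.160/(0.113·9.91) = 0.1429 K/W
ΣR = 0.001156 + 0.02006 + 0.01072 + 0.1429 = 0.1748 K/W
Q = ΔT/ΣR = (1280 °C − 32.6 °C)/0.1748 = 7140 W

Q = 7.14 kW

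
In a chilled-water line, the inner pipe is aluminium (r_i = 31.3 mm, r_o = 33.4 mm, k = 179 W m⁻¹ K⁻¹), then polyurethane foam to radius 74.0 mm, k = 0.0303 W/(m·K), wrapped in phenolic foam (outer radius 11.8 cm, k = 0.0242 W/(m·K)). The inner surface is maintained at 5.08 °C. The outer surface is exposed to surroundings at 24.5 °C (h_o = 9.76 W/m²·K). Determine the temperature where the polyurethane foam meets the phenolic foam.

Series thermal resistances, inner to outer:
  R'_aluminium = ln(0.0334/0.0313)/(2πk) = 0.06494/(2π·179) = 5.774×10^-5 m·K/W
  R'_polyurethane foam = ln(0.0740/0.0334)/(2πk) = 0.7955/(2π·0.0303) = 4.179 m·K/W
  R'_phenolic foam = ln(0.118/0.0740)/(2πk) = 0.4666/(2π·0.0242) = 3.069 m·K/W
  R'_conv,out = 1/(2πr h) = 1/(2π·0.118·9.76) = 0.1382 m·K/W
ΣR = 5.774×10^-5 + 4.179 + 3.069 + 0.1382 = 7.386 m·K/W
Q' = ΔT/ΣR = (5.08 °C − 24.5 °C)/7.386 = -2.629 W/m
From the inner boundary to the polyurethane foam/phenolic foam interface, ΣR_partial = 4.179 m·K/W.
T_interface = T_in − Q'·ΣR_partial = 5.08 °C − (-2.629)(4.179) = 16.1 °C

T = 16.1 °C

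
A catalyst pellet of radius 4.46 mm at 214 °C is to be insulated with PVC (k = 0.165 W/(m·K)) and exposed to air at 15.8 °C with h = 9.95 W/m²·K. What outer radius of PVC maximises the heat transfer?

For a sphere, r_cr = 2k_ins/h = 2·0.165/9.95 = 0.0332 m = 3.32 cm

r_cr = 3.32 cm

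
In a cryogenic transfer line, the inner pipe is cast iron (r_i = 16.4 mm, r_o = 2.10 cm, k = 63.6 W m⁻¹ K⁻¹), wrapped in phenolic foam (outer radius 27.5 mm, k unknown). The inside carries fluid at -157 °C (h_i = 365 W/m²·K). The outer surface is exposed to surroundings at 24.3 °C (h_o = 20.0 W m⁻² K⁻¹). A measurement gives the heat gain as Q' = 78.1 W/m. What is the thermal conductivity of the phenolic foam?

k = 0.0214 W/m·K

ΣR = ΔT/Q' = |-157 − 24.3|/78.1 = 2.321 m·K/W
Known resistances:
  R'_conv,in = 1/(2πr h) = 1/(2π·0.0164·365) = 0.02659 m·K/W
  R'_cast iron = ln(0.0210/0.0164)/(2πk) = 0.2472/(2π·63.6) = 6.187×10^-4 m·K/W
  R'_conv,out = 1/(2πr h) = 1/(2π·0.0275·20.0) = 0.2894 m·K/W
R_phenolic foam = ΣR − ΣR_known = 2.321 − 0.3166 = 2.004 m·K/W
ln(r₂/r₁)/(2πk) = 2.004 ⇒ k = 0.2697/(2π·2.004) = 0.0214 W/m·K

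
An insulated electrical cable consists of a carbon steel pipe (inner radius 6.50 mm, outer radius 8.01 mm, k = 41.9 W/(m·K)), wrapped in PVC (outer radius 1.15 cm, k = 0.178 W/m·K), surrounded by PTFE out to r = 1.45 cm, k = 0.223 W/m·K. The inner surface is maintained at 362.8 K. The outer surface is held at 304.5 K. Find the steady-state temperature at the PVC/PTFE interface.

Resistance network (inner→outer):
  R'_carbon steel = ln(0.00801/0.00650)/(2πk) = 0.2089/(2π·41.9) = 7.935×10^-4 m·K/W
  R'_PVC = ln(0.0115/0.00801)/(2πk) = 0.3617/(2π·0.178) = 0.3234 m·K/W
  R'_PTFE = ln(0.0145/0.0115)/(2πk) = 0.2318/(2π·0.223) = 0.1654 m·K/W
ΣR = 7.935×10^-4 + 0.3234 + 0.1654 = 0.4896 m·K/W
Q' = ΔT/ΣR = (362.8 K − 304.5 K)/0.4896 = 119.1 W/m
From the inner boundary to the PVC/PTFE interface, ΣR_partial = 0.3242 m·K/W.
T_interface = T_in − Q'·ΣR_partial = 362.8 K − (119.1)(0.3242) = 324.2 K

T = 324.2 K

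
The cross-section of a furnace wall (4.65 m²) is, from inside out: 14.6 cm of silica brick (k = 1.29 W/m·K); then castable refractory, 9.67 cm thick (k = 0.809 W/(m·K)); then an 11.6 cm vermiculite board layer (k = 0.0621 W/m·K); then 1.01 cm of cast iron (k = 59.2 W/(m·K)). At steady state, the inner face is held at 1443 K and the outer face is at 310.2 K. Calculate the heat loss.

Q = 2.51 kW

Treat each layer as a resistance in series:
  R_silica brick = L/(kA) = 0.146/(1.29·4.65) = 0.02434 K/W
  R_castable refractory = L/(kA) = 0.0967/(0.809·4.65) = 0.02571 K/W
  R_vermiculite board = L/(kA) = 0.116/(0.0621·4.65) = 0.4017 K/W
  R_cast iron = L/(kA) = 0.0101/(59.2·4.65) = 3.669×10^-5 K/W
ΣR = 0.02434 + 0.02571 + 0.4017 + 3.669×10^-5 = 0.4518 K/W
Q = ΔT/ΣR = (1443 K − 310.2 K)/0.4518 = 2510 W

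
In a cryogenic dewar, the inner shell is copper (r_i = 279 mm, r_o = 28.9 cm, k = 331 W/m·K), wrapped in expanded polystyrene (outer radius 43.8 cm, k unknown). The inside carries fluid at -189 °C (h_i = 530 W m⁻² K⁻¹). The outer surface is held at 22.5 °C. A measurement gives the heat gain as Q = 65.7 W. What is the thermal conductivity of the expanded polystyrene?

k = 0.0291 W/m·K

ΣR = ΔT/Q = |-189 − 22.5|/65.7 = 3.219 K/W
Known resistances:
  R_conv,in = 1/(4πr²h) = 1/(4π·0.279²·530) = 0.001929 K/W
  R_copper = (1/0.279 − 1/0.289)/(4πk) = 0.1240/(4π·331) = 2.982×10^-5 K/W
R_expanded polystyrene = ΣR − ΣR_known = 3.219 − 0.001959 = 3.217 K/W
(1/r₁−1/r₂)/(4πk) = 3.217 ⇒ k = 1.177/(4π·3.217) = 0.0291 W/m·K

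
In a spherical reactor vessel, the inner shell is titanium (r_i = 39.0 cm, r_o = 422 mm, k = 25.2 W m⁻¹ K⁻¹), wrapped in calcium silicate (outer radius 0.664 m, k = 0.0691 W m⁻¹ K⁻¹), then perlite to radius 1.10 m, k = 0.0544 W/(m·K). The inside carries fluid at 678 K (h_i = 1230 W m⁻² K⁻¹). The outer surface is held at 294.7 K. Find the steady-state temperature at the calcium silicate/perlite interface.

T = 474 K

Series thermal resistances, inner to outer:
  R_conv,in = 1/(4πr²h) = 1/(4π·0.390²·1230) = 4.254×10^-4 K/W
  R_titanium = (1/0.390 − 1/0.422)/(4πk) = 0.1944/(4π·25.2) = 6.140×10^-4 K/W
  R_calcium silicate = (1/0.422 − 1/0.664)/(4πk) = 0.8636/(4π·0.0691) = 0.9946 K/W
  R_perlite = (1/0.664 − 1/1.10)/(4πk) = 0.5969/(4π·0.0544) = 0.8732 K/W
ΣR = 4.254×10^-4 + 6.140×10^-4 + 0.9946 + 0.8732 = 1.869 K/W
Q = ΔT/ΣR = (678 K − 294.7 K)/1.869 = 205.1 W
From the inner boundary to the calcium silicate/perlite interface, ΣR_partial = 0.9956 K/W.
T_interface = T_in − Q·ΣR_partial = 678 K − (205.1)(0.9956) = 474 K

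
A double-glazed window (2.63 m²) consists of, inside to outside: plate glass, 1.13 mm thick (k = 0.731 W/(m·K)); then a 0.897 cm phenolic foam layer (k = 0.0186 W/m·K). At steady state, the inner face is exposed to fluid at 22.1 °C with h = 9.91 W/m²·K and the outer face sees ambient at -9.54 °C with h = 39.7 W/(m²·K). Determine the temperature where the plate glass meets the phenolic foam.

Treat each layer as a resistance in series:
  R_conv,in = 1/(hA) = 1/(9.91·2.63) = 0.03837 K/W
  R_plate glass = L/(kA) = 0.00113/(0.731·2.63) = 5.878×10^-4 K/W
  R_phenolic foam = L/(kA) = 0.00897/(0.0186·2.63) = 0.1834 K/W
  R_conv,out = 1/(hA) = 1/(39.7·2.63) = 0.009578 K/W
ΣR = 0.03837 + 5.878×10^-4 + 0.1834 + 0.009578 = 0.2319 K/W
Q = ΔT/ΣR = (22.1 °C − -9.54 °C)/0.2319 = 136.4 W
From the inner boundary to the plate glass/phenolic foam interface, ΣR_partial = 0.03896 K/W.
T_interface = T_in − Q·ΣR_partial = 22.1 °C − (136.4)(0.03896) = 16.8 °C

T = 16.8 °C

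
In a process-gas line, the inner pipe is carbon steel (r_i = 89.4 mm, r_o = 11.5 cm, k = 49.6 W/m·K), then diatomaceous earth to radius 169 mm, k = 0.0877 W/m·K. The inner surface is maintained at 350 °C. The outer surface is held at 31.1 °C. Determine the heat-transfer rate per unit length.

Treat each layer as a resistance in series:
  R'_carbon steel = ln(0.115/0.0894)/(2πk) = 0.2518/(2π·49.6) = 8.080×10^-4 m·K/W
  R'_diatomaceous earth = ln(0.169/0.115)/(2πk) = 0.3850/(2π·0.0877) = 0.6986 m·K/W
ΣR = 8.080×10^-4 + 0.6986 = 0.6994 m·K/W
Q' = ΔT/ΣR = (350 °C − 31.1 °C)/0.6994 = 456 W/m

Q' = 456 W/m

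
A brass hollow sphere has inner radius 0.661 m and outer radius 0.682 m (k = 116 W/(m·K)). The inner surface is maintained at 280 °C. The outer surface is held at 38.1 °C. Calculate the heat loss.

Q = 4πk·ΔT/(1/r₁ − 1/r₂) = 4π × 116 × 241.9 / (1/0.661 − 1/0.682) = 7.57×10^6 W

Q = 7.57×10^6 W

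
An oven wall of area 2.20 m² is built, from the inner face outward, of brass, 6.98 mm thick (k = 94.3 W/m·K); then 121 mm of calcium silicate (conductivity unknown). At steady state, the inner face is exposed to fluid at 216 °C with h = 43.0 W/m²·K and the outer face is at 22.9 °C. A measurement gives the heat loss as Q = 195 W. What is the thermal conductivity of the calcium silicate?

ΣR = ΔT/Q = |216 − 22.9|/195 = 0.9903 K/W
Known resistances:
  R_conv,in = 1/(hA) = 1/(43.0·2.20) = 0.01057 K/W
  R_brass = L/(kA) = 0.00698/(94.3·2.20) = 3.365×10^-5 K/W
R_calcium silicate = ΣR − ΣR_known = 0.9903 − 0.01060 = 0.9797 K/W
L/(kA) = 0.9797 ⇒ k = 0.121/(0.9797·2.20) = 0.0561 W/m·K

k = 0.0561 W/m·K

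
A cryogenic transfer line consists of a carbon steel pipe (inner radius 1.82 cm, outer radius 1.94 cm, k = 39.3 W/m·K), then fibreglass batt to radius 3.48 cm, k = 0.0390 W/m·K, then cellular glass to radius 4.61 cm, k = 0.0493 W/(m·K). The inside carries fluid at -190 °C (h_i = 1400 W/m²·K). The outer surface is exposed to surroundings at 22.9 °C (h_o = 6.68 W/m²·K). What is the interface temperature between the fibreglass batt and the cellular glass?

T = -56.6 °C

Resistance network (inner→outer):
  R'_conv,in = 1/(2πr h) = 1/(2π·0.0182·1400) = 0.006246 m·K/W
  R'_carbon steel = ln(0.0194/0.0182)/(2πk) = 0.06385/(2π·39.3) = 2.586×10^-4 m·K/W
  R'_fibreglass batt = ln(0.0348/0.0194)/(2πk) = 0.5843/(2π·0.0390) = 2.385 m·K/W
  R'_cellular glass = ln(0.0461/0.0348)/(2πk) = 0.2812/(2π·0.0493) = 0.9078 m·K/W
  R'_conv,out = 1/(2πr h) = 1/(2π·0.0461·6.68) = 0.5168 m·K/W
ΣR = 0.006246 + 2.586×10^-4 + 2.385 + 0.9078 + 0.5168 = 3.816 m·K/W
Q' = ΔT/ΣR = (-190 °C − 22.9 °C)/3.816 = -55.79 W/m
From the inner boundary to the fibreglass batt/cellular glass interface, ΣR_partial = 2.392 m·K/W.
T_interface = T_in − Q'·ΣR_partial = -190 °C − (-55.79)(2.392) = -56.6 °C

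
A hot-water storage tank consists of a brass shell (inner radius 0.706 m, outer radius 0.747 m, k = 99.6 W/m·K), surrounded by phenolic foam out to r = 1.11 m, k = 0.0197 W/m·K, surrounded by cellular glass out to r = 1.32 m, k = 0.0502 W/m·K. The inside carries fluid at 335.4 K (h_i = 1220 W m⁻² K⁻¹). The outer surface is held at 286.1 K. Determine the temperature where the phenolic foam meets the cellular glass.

T = 291.7 K

Series thermal resistances, inner to outer:
  R_conv,in = 1/(4πr²h) = 1/(4π·0.706²·1220) = 1.309×10^-4 K/W
  R_brass = (1/0.706 − 1/0.747)/(4πk) = 0.07774/(4π·99.6) = 6.211×10^-5 K/W
  R_phenolic foam = (1/0.747 − 1/1.11)/(4πk) = 0.4378/(4π·0.0197) = 1.768 K/W
  R_cellular glass = (1/1.11 − 1/1.32)/(4πk) = 0.1433/(4π·0.0502) = 0.2272 K/W
ΣR = 1.309×10^-4 + 6.211×10^-5 + 1.768 + 0.2272 = 1.995 K/W
Q = ΔT/ΣR = (335.4 K − 286.1 K)/1.995 = 24.71 W
From the inner boundary to the phenolic foam/cellular glass interface, ΣR_partial = 1.768 K/W.
T_interface = T_in − Q·ΣR_partial = 335.4 K − (24.71)(1.768) = 291.7 K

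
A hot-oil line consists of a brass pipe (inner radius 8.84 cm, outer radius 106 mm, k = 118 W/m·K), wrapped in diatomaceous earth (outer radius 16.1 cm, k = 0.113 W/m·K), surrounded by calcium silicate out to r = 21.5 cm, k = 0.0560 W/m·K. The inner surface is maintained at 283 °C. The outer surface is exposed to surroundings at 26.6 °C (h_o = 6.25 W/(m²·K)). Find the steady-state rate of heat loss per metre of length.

Q' = 168 W/m

Resistance network (inner→outer):
  R'_brass = ln(0.106/0.0884)/(2πk) = 0.1816/(2π·118) = 2.449×10^-4 m·K/W
  R'_diatomaceous earth = ln(0.161/0.106)/(2πk) = 0.4180/(2π·0.113) = 0.5887 m·K/W
  R'_calcium silicate = ln(0.215/0.161)/(2πk) = 0.2892/(2π·0.0560) = 0.8220 m·K/W
  R'_conv,out = 1/(2πr h) = 1/(2π·0.215·6.25) = 0.1184 m·K/W
ΣR = 2.449×10^-4 + 0.5887 + 0.8220 + 0.1184 = 1.529 m·K/W
Q' = ΔT/ΣR = (283 °C − 26.6 °C)/1.529 = 168 W/m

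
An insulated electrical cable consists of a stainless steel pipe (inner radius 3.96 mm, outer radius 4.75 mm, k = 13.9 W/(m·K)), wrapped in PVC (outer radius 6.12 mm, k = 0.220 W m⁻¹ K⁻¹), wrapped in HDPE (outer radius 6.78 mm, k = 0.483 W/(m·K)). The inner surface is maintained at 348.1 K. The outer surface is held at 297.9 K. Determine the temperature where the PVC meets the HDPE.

Series thermal resistances, inner to outer:
  R'_stainless steel = ln(0.00475/0.00396)/(2πk) = 0.1819/(2π·13.9) = 0.002083 m·K/W
  R'_PVC = ln(0.00612/0.00475)/(2πk) = 0.2534/(2π·0.220) = 0.1833 m·K/W
  R'_HDPE = ln(0.00678/0.00612)/(2πk) = 0.1024/(2π·0.483) = 0.03375 m·K/W
ΣR = 0.002083 + 0.1833 + 0.03375 = 0.2191 m·K/W
Q' = ΔT/ΣR = (348.1 K − 297.9 K)/0.2191 = 229.1 W/m
From the inner boundary to the PVC/HDPE interface, ΣR_partial = 0.1854 m·K/W.
T_interface = T_in − Q'·ΣR_partial = 348.1 K − (229.1)(0.1854) = 305.6 K

T = 305.6 K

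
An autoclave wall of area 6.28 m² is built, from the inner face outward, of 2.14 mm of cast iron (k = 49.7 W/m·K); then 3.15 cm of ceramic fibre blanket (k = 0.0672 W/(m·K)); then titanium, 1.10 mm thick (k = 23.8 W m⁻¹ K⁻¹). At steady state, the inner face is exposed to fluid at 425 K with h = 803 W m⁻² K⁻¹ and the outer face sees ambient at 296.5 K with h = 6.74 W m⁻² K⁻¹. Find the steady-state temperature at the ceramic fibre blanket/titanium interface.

T = 327.3 K

Treat each layer as a resistance in series:
  R_conv,in = 1/(hA) = 1/(803·6.28) = 1.983×10^-4 K/W
  R_cast iron = L/(kA) = 0.00214/(49.7·6.28) = 6.856×10^-6 K/W
  R_ceramic fibre blanket = L/(kA) = 0.0315/(0.0672·6.28) = 0.07464 K/W
  R_titanium = L/(kA) = 0.00110/(23.8·6.28) = 7.360×10^-6 K/W
  R_conv,out = 1/(hA) = 1/(6.74·6.28) = 0.02363 K/W
ΣR = 1.983×10^-4 + 6.856×10^-6 + 0.07464 + 7.360×10^-6 + 0.02363 = 0.09848 K/W
Q = ΔT/ΣR = (425 K − 296.5 K)/0.09848 = 1305 W
From the inner boundary to the ceramic fibre blanket/titanium interface, ΣR_partial = 0.07485 K/W.
T_interface = T_in − Q·ΣR_partial = 425 K − (1305)(0.07485) = 327.3 K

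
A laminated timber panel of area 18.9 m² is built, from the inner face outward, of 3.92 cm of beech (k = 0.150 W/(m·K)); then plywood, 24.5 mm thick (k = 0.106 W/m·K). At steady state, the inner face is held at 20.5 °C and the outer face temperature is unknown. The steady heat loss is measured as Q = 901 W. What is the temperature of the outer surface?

Sum the resistances:
  R_beech = L/(kA) = 0.0392/(0.150·18.9) = 0.01383 K/W
  R_plywood = L/(kA) = 0.0245/(0.106·18.9) = 0.01223 K/W
ΣR = 0.02606 K/W
ΔT = Q·ΣR = 901 × 0.02606 = 23.48 K
Heat flows outward, so T_out = T_in − ΔT = 20.5 − 23.48 = -2.98 °C

T_out = -2.98 °C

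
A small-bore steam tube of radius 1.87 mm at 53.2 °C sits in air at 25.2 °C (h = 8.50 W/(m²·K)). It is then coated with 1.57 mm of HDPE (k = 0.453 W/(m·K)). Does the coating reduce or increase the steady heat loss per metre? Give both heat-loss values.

Critical radius for a cylinder: r_cr = k/h = 0.0533 m = 5.33 cm.
Outer radius after coating: r₂ = 0.00187 + 0.00157 = 0.00344 m.
Since r₁ < r_cr and r₂ ≤ r_cr, the coating moves toward the maximum at r_cr — heat loss rises.
Bare: R = 1/(2πr₁h) = 10.01 m·K/W; Q = 28/10.01 = 2.80 W/m.
Coated: R = R_cond + R_conv = 5.657 m·K/W; Q = 28/5.657 = 4.95 W/m.

increases: 2.80 → 4.95 W/m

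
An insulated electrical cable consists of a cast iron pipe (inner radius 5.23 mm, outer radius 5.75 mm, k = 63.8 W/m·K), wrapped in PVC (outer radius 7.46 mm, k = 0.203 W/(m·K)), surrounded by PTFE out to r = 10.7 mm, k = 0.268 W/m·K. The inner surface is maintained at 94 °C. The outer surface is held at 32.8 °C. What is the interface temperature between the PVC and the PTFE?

Series thermal resistances, inner to outer:
  R'_cast iron = ln(0.00575/0.00523)/(2πk) = 0.09479/(2π·63.8) = 2.365×10^-4 m·K/W
  R'_PVC = ln(0.00746/0.00575)/(2πk) = 0.2604/(2π·0.203) = 0.2041 m·K/W
  R'_PTFE = ln(0.0107/0.00746)/(2πk) = 0.3607/(2π·0.268) = 0.2142 m·K/W
ΣR = 2.365×10^-4 + 0.2041 + 0.2142 = 0.4185 m·K/W
Q' = ΔT/ΣR = (94 °C − 32.8 °C)/0.4185 = 146.2 W/m
From the inner boundary to the PVC/PTFE interface, ΣR_partial = 0.2043 m·K/W.
T_interface = T_in − Q'·ΣR_partial = 94 °C − (146.2)(0.2043) = 64.1 °C

T = 64.1 °C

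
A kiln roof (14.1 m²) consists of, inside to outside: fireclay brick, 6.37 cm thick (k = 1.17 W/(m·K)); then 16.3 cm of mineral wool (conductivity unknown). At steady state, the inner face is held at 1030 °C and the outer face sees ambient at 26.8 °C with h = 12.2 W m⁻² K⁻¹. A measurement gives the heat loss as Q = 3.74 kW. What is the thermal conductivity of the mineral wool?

k = 0.0447 W/m·K

ΣR = ΔT/Q = |1030 − 26.8|/3740 = 0.2682 K/W
Known resistances:
  R_fireclay brick = L/(kA) = 0.0637/(1.17·14.1) = 0.003861 K/W
  R_conv,out = 1/(hA) = 1/(12.2·14.1) = 0.005813 K/W
R_mineral wool = ΣR − ΣR_known = 0.2682 − 0.009674 = 0.2585 K/W
L/(kA) = 0.2585 ⇒ k = 0.163/(0.2585·14.1) = 0.0447 W/m·K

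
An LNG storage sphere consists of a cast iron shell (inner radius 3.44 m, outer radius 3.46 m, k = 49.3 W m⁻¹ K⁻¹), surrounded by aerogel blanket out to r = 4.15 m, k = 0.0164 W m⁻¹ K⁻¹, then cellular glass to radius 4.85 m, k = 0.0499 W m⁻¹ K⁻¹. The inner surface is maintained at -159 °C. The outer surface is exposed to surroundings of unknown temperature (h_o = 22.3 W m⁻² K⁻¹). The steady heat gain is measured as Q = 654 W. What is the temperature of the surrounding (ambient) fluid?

T_out = 29.9 °C

Series resistances:
  R_cast iron = (1/3.44 − 1/3.46)/(4πk) = 0.001680/(4π·49.3) = 2.712×10^-6 K/W
  R_aerogel blanket = (1/3.46 − 1/4.15)/(4πk) = 0.04805/(4π·0.0164) = 0.2332 K/W
  R_cellular glass = (1/4.15 − 1/4.85)/(4πk) = 0.03478/(4π·0.0499) = 0.05546 K/W
  R_conv,out = 1/(4πr²h) = 1/(4π·4.85²·22.3) = 1.517×10^-4 K/W
ΣR = 0.2888 K/W
ΔT = Q·ΣR = 654 × 0.2888 = 188.9 K
Heat flows inward, so T_out = T_in + ΔT = -159 + 188.9 = 29.9 °C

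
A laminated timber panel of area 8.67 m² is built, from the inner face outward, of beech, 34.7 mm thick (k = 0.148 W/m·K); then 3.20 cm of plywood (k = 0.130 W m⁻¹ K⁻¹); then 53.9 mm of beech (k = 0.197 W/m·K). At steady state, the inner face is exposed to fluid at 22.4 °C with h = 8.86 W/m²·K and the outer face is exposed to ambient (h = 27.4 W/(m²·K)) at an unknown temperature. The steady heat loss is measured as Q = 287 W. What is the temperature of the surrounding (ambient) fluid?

Series resistances:
  R_conv,in = 1/(hA) = 1/(8.86·8.67) = 0.01302 K/W
  R_beech = L/(kA) = 0.0347/(0.148·8.67) = 0.02704 K/W
  R_plywood = L/(kA) = 0.0320/(0.130·8.67) = 0.02839 K/W
  R_beech = L/(kA) = 0.0539/(0.197·8.67) = 0.03156 K/W
  R_conv,out = 1/(hA) = 1/(27.4·8.67) = 0.004209 K/W
ΣR = 0.1042 K/W
ΔT = Q·ΣR = 287 × 0.1042 = 29.91 K
Heat flows outward, so T_out = T_in − ΔT = 22.4 − 29.91 = -7.51 °C

T_out = -7.51 °C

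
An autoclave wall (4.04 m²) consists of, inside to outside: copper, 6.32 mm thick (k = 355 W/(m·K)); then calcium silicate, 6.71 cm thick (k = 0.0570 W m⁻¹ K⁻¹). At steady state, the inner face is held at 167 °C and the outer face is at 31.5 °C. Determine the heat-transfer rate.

Q = 465 W

Series thermal resistances, inner to outer:
  R_copper = L/(kA) = 0.00632/(355·4.04) = 4.407×10^-6 K/W
  R_calcium silicate = L/(kA) = 0.0671/(0.0570·4.04) = 0.2914 K/W
ΣR = 4.407×10^-6 + 0.2914 = 0.2914 K/W
Q = ΔT/ΣR = (167 °C − 31.5 °C)/0.2914 = 465 W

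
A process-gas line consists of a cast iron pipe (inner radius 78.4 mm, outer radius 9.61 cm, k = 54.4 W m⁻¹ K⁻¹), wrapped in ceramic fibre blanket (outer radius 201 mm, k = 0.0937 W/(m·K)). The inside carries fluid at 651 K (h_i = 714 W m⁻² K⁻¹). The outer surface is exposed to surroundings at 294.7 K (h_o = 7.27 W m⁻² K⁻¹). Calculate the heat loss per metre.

Resistance network (inner→outer):
  R'_conv,in = 1/(2πr h) = 1/(2π·0.0784·714) = 0.002843 m·K/W
  R'_cast iron = ln(0.0961/0.0784)/(2πk) = 0.2036/(2π·54.4) = 5.956×10^-4 m·K/W
  R'_ceramic fibre blanket = ln(0.201/0.0961)/(2πk) = 0.7379/(2π·0.0937) = 1.253 m·K/W
  R'_conv,out = 1/(2πr h) = 1/(2π·0.201·7.27) = 0.1089 m·K/W
ΣR = 0.002843 + 5.956×10^-4 + 1.253 + 0.1089 = 1.365 m·K/W
Q' = ΔT/ΣR = (651 K − 294.7 K)/1.365 = 261 W/m

Q' = 261 W/m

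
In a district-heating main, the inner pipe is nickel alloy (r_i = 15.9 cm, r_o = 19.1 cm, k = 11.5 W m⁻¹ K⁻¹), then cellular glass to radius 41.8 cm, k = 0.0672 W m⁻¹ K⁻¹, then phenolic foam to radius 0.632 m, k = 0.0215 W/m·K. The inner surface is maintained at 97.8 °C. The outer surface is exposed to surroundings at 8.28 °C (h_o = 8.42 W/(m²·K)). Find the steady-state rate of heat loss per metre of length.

Series thermal resistances, inner to outer:
  R'_nickel alloy = ln(0.191/0.159)/(2πk) = 0.1834/(2π·11.5) = 0.002538 m·K/W
  R'_cellular glass = ln(0.418/0.191)/(2πk) = 0.7832/(2π·0.0672) = 1.855 m·K/W
  R'_phenolic foam = ln(0.632/0.418)/(2πk) = 0.4134/(2π·0.0215) = 3.060 m·K/W
  R'_conv,out = 1/(2πr h) = 1/(2π·0.632·8.42) = 0.02991 m·K/W
ΣR = 0.002538 + 1.855 + 3.060 + 0.02991 = 4.947 m·K/W
Q' = ΔT/ΣR = (97.8 °C − 8.28 °C)/4.947 = 18.1 W/m

Q' = 18.1 W/m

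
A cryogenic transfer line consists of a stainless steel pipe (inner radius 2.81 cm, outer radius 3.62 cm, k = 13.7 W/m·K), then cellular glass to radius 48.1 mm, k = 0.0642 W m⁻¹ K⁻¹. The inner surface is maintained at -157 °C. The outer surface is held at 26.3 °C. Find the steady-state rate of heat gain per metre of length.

Treat each layer as a resistance in series:
  R'_stainless steel = ln(0.0362/0.0281)/(2πk) = 0.2533/(2π·13.7) = 0.002943 m·K/W
  R'_cellular glass = ln(0.0481/0.0362)/(2πk) = 0.2842/(2π·0.0642) = 0.7046 m·K/W
ΣR = 0.002943 + 0.7046 = 0.7075 m·K/W
Q' = ΔT/ΣR = (-157 °C − 26.3 °C)/0.7075 = -259 W/m
(Negative Q' ⇒ heat flows inward; heat gain = 259 W/m.)

Q' = 259 W/m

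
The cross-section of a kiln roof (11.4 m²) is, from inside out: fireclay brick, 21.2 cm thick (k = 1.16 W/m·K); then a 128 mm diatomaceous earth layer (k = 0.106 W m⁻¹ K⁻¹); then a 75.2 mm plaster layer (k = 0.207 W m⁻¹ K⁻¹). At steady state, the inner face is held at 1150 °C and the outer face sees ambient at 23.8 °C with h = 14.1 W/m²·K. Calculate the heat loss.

Resistance network (inner→outer):
  R_fireclay brick = L/(kA) = 0.212/(1.16·11.4) = 0.01603 K/W
  R_diatomaceous earth = L/(kA) = 0.128/(0.106·11.4) = 0.1059 K/W
  R_plaster = L/(kA) = 0.0752/(0.207·11.4) = 0.03187 K/W
  R_conv,out = 1/(hA) = 1/(14.1·11.4) = 0.006221 K/W
ΣR = 0.01603 + 0.1059 + 0.03187 + 0.006221 = 0.1600 K/W
Q = ΔT/ΣR = (1150 °C − 23.8 °C)/0.1600 = 7040 W

Q = 7.04 kW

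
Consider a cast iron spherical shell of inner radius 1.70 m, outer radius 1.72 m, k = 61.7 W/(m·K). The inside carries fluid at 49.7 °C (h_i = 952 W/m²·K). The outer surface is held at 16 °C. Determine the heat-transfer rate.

Q = 893 kW

Resistance network (inner→outer):
  R_conv,in = 1/(4πr²h) = 1/(4π·1.70²·952) = 2.892×10^-5 K/W
  R_cast iron = (1/1.70 − 1/1.72)/(4πk) = 0.006840/(4π·61.7) = 8.822×10^-6 K/W
ΣR = 2.892×10^-5 + 8.822×10^-6 = 3.774×10^-5 K/W
Q = ΔT/ΣR = (49.7 °C − 16 °C)/3.774×10^-5 = 8.93×10^5 W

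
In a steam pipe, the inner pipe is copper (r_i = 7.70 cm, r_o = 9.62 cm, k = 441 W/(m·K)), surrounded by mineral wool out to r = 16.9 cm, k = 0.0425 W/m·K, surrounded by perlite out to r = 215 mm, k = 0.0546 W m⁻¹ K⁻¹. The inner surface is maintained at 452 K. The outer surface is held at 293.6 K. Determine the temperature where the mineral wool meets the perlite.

Treat each layer as a resistance in series:
  R'_copper = ln(0.0962/0.0770)/(2πk) = 0.2226/(2π·441) = 8.034×10^-5 m·K/W
  R'_mineral wool = ln(0.169/0.0962)/(2πk) = 0.5635/(2π·0.0425) = 2.110 m·K/W
  R'_perlite = ln(0.215/0.169)/(2πk) = 0.2407/(2π·0.0546) = 0.7017 m·K/W
ΣR = 8.034×10^-5 + 2.110 + 0.7017 = 2.812 m·K/W
Q' = ΔT/ΣR = (452 K − 293.6 K)/2.812 = 56.33 W/m
From the inner boundary to the mineral wool/perlite interface, ΣR_partial = 2.110 m·K/W.
T_interface = T_in − Q'·ΣR_partial = 452 K − (56.33)(2.110) = 333.1 K

T = 333.1 K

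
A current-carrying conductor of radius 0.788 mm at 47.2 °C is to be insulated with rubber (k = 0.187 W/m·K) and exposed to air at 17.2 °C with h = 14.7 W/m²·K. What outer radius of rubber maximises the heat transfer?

r_cr = 1.27 cm

For a cylinder, r_cr = k_ins/h = 0.187/14.7 = 0.0127 m = 1.27 cm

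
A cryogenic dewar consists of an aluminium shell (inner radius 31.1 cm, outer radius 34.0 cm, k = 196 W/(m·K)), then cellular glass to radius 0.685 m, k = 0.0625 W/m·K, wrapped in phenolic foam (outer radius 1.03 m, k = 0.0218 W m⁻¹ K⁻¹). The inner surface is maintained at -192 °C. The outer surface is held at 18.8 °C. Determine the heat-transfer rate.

Q = 57.4 W

Series thermal resistances, inner to outer:
  R_aluminium = (1/0.311 − 1/0.340)/(4πk) = 0.2743/(4π·196) = 1.114×10^-4 K/W
  R_cellular glass = (1/0.340 − 1/0.685)/(4πk) = 1.481/(4π·0.0625) = 1.886 K/W
  R_phenolic foam = (1/0.685 − 1/1.03)/(4πk) = 0.4890/(4π·0.0218) = 1.785 K/W
ΣR = 1.114×10^-4 + 1.886 + 1.785 = 3.671 K/W
Q = ΔT/ΣR = (-192 °C − 18.8 °C)/3.671 = -57.4 W
(Negative Q ⇒ heat flows inward; heat gain = 57.4 W.)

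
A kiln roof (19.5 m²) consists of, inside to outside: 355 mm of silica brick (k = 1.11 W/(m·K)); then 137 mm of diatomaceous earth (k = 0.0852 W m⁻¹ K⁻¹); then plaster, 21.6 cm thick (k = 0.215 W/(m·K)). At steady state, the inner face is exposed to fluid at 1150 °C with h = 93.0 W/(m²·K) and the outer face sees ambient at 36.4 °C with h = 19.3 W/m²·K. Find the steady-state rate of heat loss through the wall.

Q = 7.25 kW

Treat each layer as a resistance in series:
  R_conv,in = 1/(hA) = 1/(93.0·19.5) = 5.514×10^-4 K/W
  R_silica brick = L/(kA) = 0.355/(1.11·19.5) = 0.01640 K/W
  R_diatomaceous earth = L/(kA) = 0.137/(0.0852·19.5) = 0.08246 K/W
  R_plaster = L/(kA) = 0.216/(0.215·19.5) = 0.05152 K/W
  R_conv,out = 1/(hA) = 1/(19.3·19.5) = 0.002657 K/W
ΣR = 5.514×10^-4 + 0.01640 + 0.08246 + 0.05152 + 0.002657 = 0.1536 K/W
Q = ΔT/ΣR = (1150 °C − 36.4 °C)/0.1536 = 7250 W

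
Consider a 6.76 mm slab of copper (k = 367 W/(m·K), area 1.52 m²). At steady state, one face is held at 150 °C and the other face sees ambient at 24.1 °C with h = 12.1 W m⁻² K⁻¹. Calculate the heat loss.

Q = 2.32 kW

Resistance network (inner→outer):
  R_copper = L/(kA) = 0.00676/(367·1.52) = 1.212×10^-5 K/W
  R_conv,out = 1/(hA) = 1/(12.1·1.52) = 0.05437 K/W
ΣR = 1.212×10^-5 + 0.05437 = 0.05438 K/W
Q = ΔT/ΣR = (150 °C − 24.1 °C)/0.05438 = 2320 W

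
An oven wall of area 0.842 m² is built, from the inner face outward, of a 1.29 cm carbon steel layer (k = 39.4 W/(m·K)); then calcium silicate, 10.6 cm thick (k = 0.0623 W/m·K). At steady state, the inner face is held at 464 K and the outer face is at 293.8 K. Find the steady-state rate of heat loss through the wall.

Q = 84.2 W

Resistance network (inner→outer):
  R_carbon steel = L/(kA) = 0.0129/(39.4·0.842) = 3.888×10^-4 K/W
  R_calcium silicate = L/(kA) = 0.106/(0.0623·0.842) = 2.021 K/W
ΣR = 3.888×10^-4 + 2.021 = 2.021 K/W
Q = ΔT/ΣR = (464 K − 293.8 K)/2.021 = 84.2 W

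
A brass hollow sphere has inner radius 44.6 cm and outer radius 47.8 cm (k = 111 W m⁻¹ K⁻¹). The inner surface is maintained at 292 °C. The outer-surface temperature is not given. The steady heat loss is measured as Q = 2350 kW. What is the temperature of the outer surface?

Series resistances:
  R_brass = (1/0.446 − 1/0.478)/(4πk) = 0.1501/(4π·111) = 1.076×10^-4 K/W
ΣR = 1.076×10^-4 K/W
ΔT = Q·ΣR = 2.35×10^6 × 1.076×10^-4 = 252.9 K
Heat flows outward, so T_out = T_in − ΔT = 292 − 252.9 = 39.1 °C

T_out = 39.1 °C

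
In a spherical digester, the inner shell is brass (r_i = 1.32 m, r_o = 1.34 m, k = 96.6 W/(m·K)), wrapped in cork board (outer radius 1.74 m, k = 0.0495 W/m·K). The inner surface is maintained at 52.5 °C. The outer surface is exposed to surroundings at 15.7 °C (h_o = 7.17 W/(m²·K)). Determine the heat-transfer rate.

Q = 132 W

Series thermal resistances, inner to outer:
  R_brass = (1/1.32 − 1/1.34)/(4πk) = 0.01131/(4π·96.6) = 9.315×10^-6 K/W
  R_cork board = (1/1.34 − 1/1.74)/(4πk) = 0.1716/(4π·0.0495) = 0.2758 K/W
  R_conv,out = 1/(4πr²h) = 1/(4π·1.74²·7.17) = 0.003666 K/W
ΣR = 9.315×10^-6 + 0.2758 + 0.003666 = 0.2795 K/W
Q = ΔT/ΣR = (52.5 °C − 15.7 °C)/0.2795 = 132 W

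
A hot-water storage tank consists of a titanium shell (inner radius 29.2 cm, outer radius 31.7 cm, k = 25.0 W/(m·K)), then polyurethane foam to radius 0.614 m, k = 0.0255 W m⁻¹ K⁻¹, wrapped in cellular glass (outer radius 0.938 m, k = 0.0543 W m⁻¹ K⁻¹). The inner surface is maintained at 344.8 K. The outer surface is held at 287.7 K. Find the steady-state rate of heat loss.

Q = 10.2 W

Series thermal resistances, inner to outer:
  R_titanium = (1/0.292 − 1/0.317)/(4πk) = 0.2701/(4π·25.0) = 8.597×10^-4 K/W
  R_polyurethane foam = (1/0.317 − 1/0.614)/(4πk) = 1.526/(4π·0.0255) = 4.762 K/W
  R_cellular glass = (1/0.614 − 1/0.938)/(4πk) = 0.5626/(4π·0.0543) = 0.8244 K/W
ΣR = 8.597×10^-4 + 4.762 + 0.8244 = 5.587 K/W
Q = ΔT/ΣR = (344.8 K − 287.7 K)/5.587 = 10.2 W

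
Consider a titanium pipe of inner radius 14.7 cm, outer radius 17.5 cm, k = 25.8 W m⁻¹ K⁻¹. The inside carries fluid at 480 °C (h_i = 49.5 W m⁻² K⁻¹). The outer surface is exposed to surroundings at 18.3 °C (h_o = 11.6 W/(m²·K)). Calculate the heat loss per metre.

Series thermal resistances, inner to outer:
  R'_conv,in = 1/(2πr h) = 1/(2π·0.147·49.5) = 0.02187 m·K/W
  R'_titanium = ln(0.175/0.147)/(2πk) = 0.1744/(2π·25.8) = 0.001076 m·K/W
  R'_conv,out = 1/(2πr h) = 1/(2π·0.175·11.6) = 0.07840 m·K/W
ΣR = 0.02187 + 0.001076 + 0.07840 = 0.1013 m·K/W
Q' = ΔT/ΣR = (480 °C − 18.3 °C)/0.1013 = 4560 W/m

Q' = 4560 W/m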